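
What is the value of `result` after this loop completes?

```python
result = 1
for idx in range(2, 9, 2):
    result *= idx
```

Product of even numbers 2 to 8
`result` takes the values: 1 → 2 → 8 → 48 → 384

Answer: 384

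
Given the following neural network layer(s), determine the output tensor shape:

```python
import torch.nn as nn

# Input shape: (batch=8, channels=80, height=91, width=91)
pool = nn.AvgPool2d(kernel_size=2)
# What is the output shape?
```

Input: (8, 80, 91, 91) -> Output: (8, 80, 45, 45)

Answer: (8, 80, 45, 45)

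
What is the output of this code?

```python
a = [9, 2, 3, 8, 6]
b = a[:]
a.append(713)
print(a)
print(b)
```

Key concept: slice [:] creates copy.
Step by step:
`a = [9, 2, 3, 8, 6]` → a = [9, 2, 3, 8, 6]
`b = a[:]` → b = [9, 2, 3, 8, 6]
`a.append(713)` → a = [9, 2, 3, 8, 6, 713]
`print(a)` → prints [9, 2, 3, 8, 6, 713]
`print(b)` → prints [9, 2, 3, 8, 6]

Answer:
[9, 2, 3, 8, 6, 713]
[9, 2, 3, 8, 6]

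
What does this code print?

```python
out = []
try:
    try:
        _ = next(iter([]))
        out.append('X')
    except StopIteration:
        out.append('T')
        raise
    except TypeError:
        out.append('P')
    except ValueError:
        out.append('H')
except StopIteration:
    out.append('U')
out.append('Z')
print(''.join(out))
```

Execution trace: 'T' (inner except StopIteration) → 'U' (outer except StopIteration) → 'Z' (after the try/except). Output: TUZ

Answer: TUZ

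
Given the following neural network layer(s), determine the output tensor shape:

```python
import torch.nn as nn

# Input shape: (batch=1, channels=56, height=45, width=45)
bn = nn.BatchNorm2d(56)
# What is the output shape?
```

Input: (1, 56, 45, 45) -> Output: (1, 56, 45, 45)

Answer: (1, 56, 45, 45)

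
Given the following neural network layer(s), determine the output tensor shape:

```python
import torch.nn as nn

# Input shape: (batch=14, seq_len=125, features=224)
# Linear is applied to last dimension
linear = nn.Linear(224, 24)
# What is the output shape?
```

Input: (14, 125, 224) -> Output: (14, 125, 24)

Answer: (14, 125, 24)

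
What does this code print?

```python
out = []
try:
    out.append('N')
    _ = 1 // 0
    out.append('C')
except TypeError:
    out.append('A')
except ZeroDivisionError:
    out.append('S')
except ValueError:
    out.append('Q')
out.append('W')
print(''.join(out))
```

Execution trace: 'N' (try body) → 'S' (except ZeroDivisionError) → 'W' (after the try/except). Output: NSW

Answer: NSW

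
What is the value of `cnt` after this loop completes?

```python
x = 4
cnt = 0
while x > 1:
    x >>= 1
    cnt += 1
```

Count right shifts until 1
`cnt` takes the values: 0 → 1 → 2

Answer: 2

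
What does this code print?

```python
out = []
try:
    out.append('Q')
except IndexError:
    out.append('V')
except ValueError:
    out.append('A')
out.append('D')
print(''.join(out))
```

Execution trace: 'Q' (try body, no exception) → 'D' (after the try/except). Output: QD

Answer: QD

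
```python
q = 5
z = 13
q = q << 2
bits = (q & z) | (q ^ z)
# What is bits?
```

Trace:
`q = 5` → q = 5
`z = 13` → z = 13
`q = q << 2` → q = 20
`bits = (q & z) | (q ^ z)` → bits = 29
So bits = 29

Answer: 29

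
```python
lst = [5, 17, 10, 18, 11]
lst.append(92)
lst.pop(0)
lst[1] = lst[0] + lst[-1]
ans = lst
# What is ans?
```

Trace:
`lst = [5, 17, 10, 18, 11]` → lst = [5, 17, 10, 18, 11]
`lst.append(92)` → lst = [5, 17, 10, 18, 11, 92]
`lst.pop(0)` → lst = [17, 10, 18, 11, 92]
`lst[1] = lst[0] + lst[-1]` → lst = [17, 109, 18, 11, 92]
`ans = lst` → ans = [17, 109, 18, 11, 92]
So ans = [17, 109, 18, 11, 92]

Answer: [17, 109, 18, 11, 92]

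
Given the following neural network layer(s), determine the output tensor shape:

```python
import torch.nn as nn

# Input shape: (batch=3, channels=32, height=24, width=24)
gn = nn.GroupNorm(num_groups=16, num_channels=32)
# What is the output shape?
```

Input: (3, 32, 24, 24) -> Output: (3, 32, 24, 24)

Answer: (3, 32, 24, 24)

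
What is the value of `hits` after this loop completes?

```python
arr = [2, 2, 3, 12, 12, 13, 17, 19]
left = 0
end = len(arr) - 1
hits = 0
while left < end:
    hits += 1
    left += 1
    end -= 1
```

Iterations until pointers meet (list length 8)
`hits` takes the values: 0 → 1 → 2 → 3 → 4

Answer: 4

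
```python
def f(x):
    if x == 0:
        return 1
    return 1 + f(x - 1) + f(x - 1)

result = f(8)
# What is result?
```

f(x) = 1 + 2·f(x-1), f(0)=1. Closed form: (1+1)·2^8 - 1 = 511.

Answer: 511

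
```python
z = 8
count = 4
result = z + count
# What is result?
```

Trace:
`z = 8` → z = 8
`count = 4` → count = 4
`result = z + count` → result = 12
So result = 12

Answer: 12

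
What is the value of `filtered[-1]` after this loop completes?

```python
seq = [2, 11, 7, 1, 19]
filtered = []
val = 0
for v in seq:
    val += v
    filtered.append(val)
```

Cumulative sum ends at 40
`filtered` takes the values: [] → [2] → [2, 13] → [2, 13, 20] → [2, 13, 20, 21] → [2, 13, 20, 21, 40]
So `filtered[-1]` = 40

Answer: 40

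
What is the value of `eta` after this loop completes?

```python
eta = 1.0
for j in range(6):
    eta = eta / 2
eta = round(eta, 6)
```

Halving LR 6 times: 1 / 2^6
`eta` takes the values: 1.0 → 0.5 → 0.25 → 0.125 → 0.0625 → 0.03125 → 0.015625

Answer: 0.015625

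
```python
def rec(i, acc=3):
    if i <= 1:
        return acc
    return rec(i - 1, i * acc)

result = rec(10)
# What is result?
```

Accumulator trace (n, acc): (10, 3) -> (9, 30) -> (8, 270) -> (7, 2160) -> (6, 15120) -> (5, 90720) -> (4, 453600) -> (3, 1814400) -> (2, 5443200) -> (1, 10886400) -> return 10886400

Answer: 10886400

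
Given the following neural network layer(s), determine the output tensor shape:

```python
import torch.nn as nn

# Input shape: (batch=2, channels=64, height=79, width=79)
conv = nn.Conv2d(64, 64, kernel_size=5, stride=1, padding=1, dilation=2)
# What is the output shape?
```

Input: (2, 64, 79, 79) -> Output: (2, 64, 73, 73)

Answer: (2, 64, 73, 73)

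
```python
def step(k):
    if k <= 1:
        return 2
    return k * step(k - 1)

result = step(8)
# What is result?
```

step(8) = 8 * 7 * 6 * 5 * 4 * 3 * 2 * 2 = 80640

Answer: 80640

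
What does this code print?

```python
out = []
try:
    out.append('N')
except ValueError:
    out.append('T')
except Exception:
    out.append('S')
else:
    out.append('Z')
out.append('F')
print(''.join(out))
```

Execution trace: 'N' (try body, no exception) → 'Z' (else) → 'F' (after the try/except). Output: NZF

Answer: NZF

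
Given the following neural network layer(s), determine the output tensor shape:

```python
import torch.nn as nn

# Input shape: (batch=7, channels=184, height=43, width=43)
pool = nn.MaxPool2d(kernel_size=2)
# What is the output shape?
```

Input: (7, 184, 43, 43) -> Output: (7, 184, 21, 21)

Answer: (7, 184, 21, 21)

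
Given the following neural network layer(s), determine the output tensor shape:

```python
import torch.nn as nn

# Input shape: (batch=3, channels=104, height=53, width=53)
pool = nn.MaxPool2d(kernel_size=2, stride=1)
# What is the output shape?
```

Input: (3, 104, 53, 53) -> Output: (3, 104, 52, 52)

Answer: (3, 104, 52, 52)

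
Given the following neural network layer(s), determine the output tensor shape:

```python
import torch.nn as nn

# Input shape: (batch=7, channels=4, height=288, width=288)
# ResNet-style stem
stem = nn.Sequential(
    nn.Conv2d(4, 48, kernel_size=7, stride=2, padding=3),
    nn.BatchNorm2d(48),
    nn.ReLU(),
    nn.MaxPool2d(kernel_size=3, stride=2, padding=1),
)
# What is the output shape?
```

Input: (7, 4, 288, 288) -> after Conv2d 7x7 stride=2: (7, 48, 144, 144) -> Output: (7, 48, 72, 72)

Answer: (7, 48, 72, 72)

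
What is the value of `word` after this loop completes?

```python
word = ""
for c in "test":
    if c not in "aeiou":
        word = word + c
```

Remove vowels from 'test'
`word` takes the values: "" → "t" → "ts" → "tst"

Answer: "tst"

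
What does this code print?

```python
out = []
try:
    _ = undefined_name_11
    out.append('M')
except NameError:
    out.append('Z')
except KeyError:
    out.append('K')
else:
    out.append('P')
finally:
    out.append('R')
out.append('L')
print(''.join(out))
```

Execution trace: 'Z' (except NameError) → 'R' (finally) → 'L' (after the try/except). Output: ZRL

Answer: ZRL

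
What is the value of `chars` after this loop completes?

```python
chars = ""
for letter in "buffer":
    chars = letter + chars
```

Reverse 'buffer'
`chars` takes the values: "" → "b" → "ub" → "fub" → "ffub" → "effub" → "reffub"

Answer: "reffub"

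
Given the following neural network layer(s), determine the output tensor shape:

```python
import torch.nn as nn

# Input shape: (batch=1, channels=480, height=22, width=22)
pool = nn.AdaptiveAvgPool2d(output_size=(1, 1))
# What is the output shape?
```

Input: (1, 480, 22, 22) -> Output: (1, 480, 1, 1)

Answer: (1, 480, 1, 1)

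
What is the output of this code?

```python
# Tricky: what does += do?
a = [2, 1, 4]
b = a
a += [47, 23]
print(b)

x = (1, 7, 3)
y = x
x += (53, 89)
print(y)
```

Key concept: += behavior differs for mutable vs immutable.
Step by step:
`a = [2, 1, 4]` → a = [2, 1, 4]
`b = a` → b = [2, 1, 4] (same object as a)
`a += [47, 23]` → a = [2, 1, 4, 47, 23] (same object as b); b = [2, 1, 4, 47, 23] (same object as a)
`print(b)` → prints [2, 1, 4, 47, 23]
`x = (1, 7, 3)` → x = (1, 7, 3)
`y = x` → y = (1, 7, 3)
`x += (53, 89)` → x = (1, 7, 3, 53, 89)
`print(y)` → prints (1, 7, 3)

Answer:
[2, 1, 4, 47, 23]
(1, 7, 3)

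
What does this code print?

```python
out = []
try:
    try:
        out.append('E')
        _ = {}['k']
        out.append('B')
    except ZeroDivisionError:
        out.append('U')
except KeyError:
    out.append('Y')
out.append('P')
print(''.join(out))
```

Execution trace: 'E' (try body) → 'Y' (outer except KeyError) → 'P' (after the try/except). Output: EYP

Answer: EYP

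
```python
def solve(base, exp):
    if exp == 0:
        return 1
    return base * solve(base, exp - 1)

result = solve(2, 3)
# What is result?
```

solve(2, 3) = 2 * 2 * 2 = 8

Answer: 8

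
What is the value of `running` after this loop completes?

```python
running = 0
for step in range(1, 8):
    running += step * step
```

Sum of squares 1² to 7² = 140
`running` takes the values: 0 → 1 → 5 → 14 → 30 → 55 → 91 → 140

Answer: 140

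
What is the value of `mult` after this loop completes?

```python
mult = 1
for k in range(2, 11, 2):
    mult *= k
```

Product of even numbers 2 to 10
`mult` takes the values: 1 → 2 → 8 → 48 → 384 → 3840

Answer: 3840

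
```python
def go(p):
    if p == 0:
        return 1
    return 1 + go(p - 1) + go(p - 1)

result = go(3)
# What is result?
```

go(p) = 1 + 2·go(p-1), go(0)=1. Closed form: (1+1)·2^3 - 1 = 15.

Answer: 15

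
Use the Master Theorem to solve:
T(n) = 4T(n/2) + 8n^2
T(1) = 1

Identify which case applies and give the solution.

a=4, b=2, f(n)=8n^2. log_2(4) = 2. Since c=2 = 2, Case 2 applies: T(n) = Θ(n^log_b(a) · log n) = O(n^2 log n).

Answer: O(n^2 log n) - Case 2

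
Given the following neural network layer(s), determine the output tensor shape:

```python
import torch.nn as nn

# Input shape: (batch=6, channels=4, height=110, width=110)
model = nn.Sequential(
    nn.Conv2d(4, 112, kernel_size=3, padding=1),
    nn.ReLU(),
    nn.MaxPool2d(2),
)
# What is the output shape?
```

Input: (6, 4, 110, 110) -> after Conv2d: (6, 112, 110, 110) -> after ReLU: (6, 112, 110, 110) -> Output: (6, 112, 55, 55)

Answer: (6, 112, 55, 55)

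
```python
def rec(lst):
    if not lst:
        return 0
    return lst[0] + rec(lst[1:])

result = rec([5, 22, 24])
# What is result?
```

5 + 22 + 24 + 0 = 51

Answer: 51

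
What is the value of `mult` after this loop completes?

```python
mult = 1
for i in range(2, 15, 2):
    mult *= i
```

Product of even numbers 2 to 14
`mult` takes the values: 1 → 2 → 8 → 48 → 384 → 3840 → 46080 → 645120

Answer: 645120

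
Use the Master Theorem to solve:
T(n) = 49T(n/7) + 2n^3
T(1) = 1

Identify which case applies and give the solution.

a=49, b=7, f(n)=2n^3. log_7(49) = 2. Since c=3 > 2 and the regularity condition holds (49(n/7)^3 = (49/7^3)n^3 with 49/7^3 < 1), Case 3 applies: T(n) = Θ(f(n)) = O(n^3).

Answer: O(n^3) - Case 3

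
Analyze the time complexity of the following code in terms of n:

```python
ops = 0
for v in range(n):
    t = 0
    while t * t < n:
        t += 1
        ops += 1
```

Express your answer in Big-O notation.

Each loop level contributes: n × √n. Multiplying the contributions gives O(n√n).

Answer: O(n√n)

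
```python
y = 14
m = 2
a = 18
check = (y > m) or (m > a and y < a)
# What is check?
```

Trace:
`y = 14` → y = 14
`m = 2` → m = 2
`a = 18` → a = 18
`check = (y > m) or (m > a and y < a)` → check = True
So check = True

Answer: True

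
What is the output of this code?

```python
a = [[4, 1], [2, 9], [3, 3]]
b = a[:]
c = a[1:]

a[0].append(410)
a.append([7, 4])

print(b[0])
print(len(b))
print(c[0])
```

Key concept: slice with nested mutation.
Step by step:
`a = [[4, 1], [2, 9], [3, 3]]` → a = [[4, 1], [2, 9], [3, 3]]
`b = a[:]` → b = [[4, 1], [2, 9], [3, 3]]
`c = a[1:]` → c = [[2, 9], [3, 3]]
`a[0].append(410)` → a = [[4, 1, 410], [2, 9], [3, 3]]; b = [[4, 1, 410], [2, 9], [3, 3]]
`a.append([7, 4])` → a = [[4, 1, 410], [2, 9], [3, 3], [7, 4]]
`print(b[0])` → prints [4, 1, 410]
`print(len(b))` → prints 3
`print(c[0])` → prints [2, 9]

Answer:
[4, 1, 410]
3
[2, 9]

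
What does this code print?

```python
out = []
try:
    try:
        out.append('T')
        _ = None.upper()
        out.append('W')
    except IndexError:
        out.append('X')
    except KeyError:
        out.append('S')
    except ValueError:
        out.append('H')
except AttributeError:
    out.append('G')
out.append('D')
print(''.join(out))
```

Execution trace: 'T' (try body) → 'G' (outer except AttributeError) → 'D' (after the try/except). Output: TGD

Answer: TGD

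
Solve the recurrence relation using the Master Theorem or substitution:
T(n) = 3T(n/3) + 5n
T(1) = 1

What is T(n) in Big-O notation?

By Master Theorem: a=3, b=3, f(n)=5n. Since log_3(3) = 1 and f(n) = Θ(n^1), Case 2 applies. T(n) = O(n log n).

Answer: O(n log n)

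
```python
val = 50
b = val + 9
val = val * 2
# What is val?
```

Trace:
`val = 50` → val = 50
`b = val + 9` → b = 59
`val = val * 2` → val = 100
So val = 100

Answer: 100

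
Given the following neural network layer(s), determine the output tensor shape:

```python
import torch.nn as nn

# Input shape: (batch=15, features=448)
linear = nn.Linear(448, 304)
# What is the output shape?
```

Input: (15, 448) -> Output: (15, 304)

Answer: (15, 304)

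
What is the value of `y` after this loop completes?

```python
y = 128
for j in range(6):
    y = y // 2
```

Halve 6 times: 128 // 2^6 = 2
`y` takes the values: 128 → 64 → 32 → 16 → 8 → 4 → 2

Answer: 2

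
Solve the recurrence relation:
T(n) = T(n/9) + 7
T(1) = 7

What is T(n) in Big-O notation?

Each step divides n by 9 and adds 7. After log_9(n) steps we reach T(1)=7. So T(n) = 7·log_9(n) + 7 = O(log n).

Answer: O(log n)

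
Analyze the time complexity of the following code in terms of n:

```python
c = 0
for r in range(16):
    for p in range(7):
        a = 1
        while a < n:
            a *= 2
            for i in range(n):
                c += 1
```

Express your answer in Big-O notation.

Each loop level contributes: 1 × 1 × log n × n. Multiplying the contributions gives O(n log n).

Answer: O(n log n)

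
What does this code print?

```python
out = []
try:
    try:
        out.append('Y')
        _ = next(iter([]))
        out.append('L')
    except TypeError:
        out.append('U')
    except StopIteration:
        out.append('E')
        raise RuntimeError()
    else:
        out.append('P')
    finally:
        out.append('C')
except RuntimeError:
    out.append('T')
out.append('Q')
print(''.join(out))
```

Execution trace: 'Y' (inner try body) → 'E' (inner except StopIteration) → 'C' (inner finally) → 'T' (outer except RuntimeError) → 'Q' (after the try/except). Output: YECTQ

Answer: YECTQ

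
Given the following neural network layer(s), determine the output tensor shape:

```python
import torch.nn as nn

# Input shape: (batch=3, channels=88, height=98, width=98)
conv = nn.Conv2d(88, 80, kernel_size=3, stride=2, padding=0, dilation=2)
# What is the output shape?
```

Input: (3, 88, 98, 98) -> Output: (3, 80, 47, 47)

Answer: (3, 80, 47, 47)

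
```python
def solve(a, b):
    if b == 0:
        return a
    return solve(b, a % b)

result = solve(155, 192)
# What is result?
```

solve(155, 192) -> solve(192, 155) -> solve(155, 37) -> solve(37, 7) -> solve(7, 2) -> solve(2, 1) -> solve(1, 0) -> 1

Answer: 1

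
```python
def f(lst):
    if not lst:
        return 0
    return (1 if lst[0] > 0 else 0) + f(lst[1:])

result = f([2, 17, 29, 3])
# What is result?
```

Count of positive elements in [2, 17, 29, 3] = 4

Answer: 4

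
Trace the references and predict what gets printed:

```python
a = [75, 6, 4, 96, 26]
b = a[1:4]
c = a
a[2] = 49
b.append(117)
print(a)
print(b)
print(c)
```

Key concept: slice vs alias.
Step by step:
`a = [75, 6, 4, 96, 26]` → a = [75, 6, 4, 96, 26]
`b = a[1:4]` → b = [6, 4, 96]
`c = a` → c = [75, 6, 4, 96, 26] (same object as a)
`a[2] = 49` → a = [75, 6, 49, 96, 26] (same object as c); c = [75, 6, 49, 96, 26] (same object as a)
`b.append(117)` → b = [6, 4, 96, 117]
`print(a)` → prints [75, 6, 49, 96, 26]
`print(b)` → prints [6, 4, 96, 117]
`print(c)` → prints [75, 6, 49, 96, 26]

Answer:
[75, 6, 49, 96, 26]
[6, 4, 96, 117]
[75, 6, 49, 96, 26]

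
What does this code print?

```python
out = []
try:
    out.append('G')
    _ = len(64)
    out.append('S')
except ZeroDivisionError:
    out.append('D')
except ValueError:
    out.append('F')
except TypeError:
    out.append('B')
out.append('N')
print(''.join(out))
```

Execution trace: 'G' (try body) → 'B' (except TypeError) → 'N' (after the try/except). Output: GBN

Answer: GBN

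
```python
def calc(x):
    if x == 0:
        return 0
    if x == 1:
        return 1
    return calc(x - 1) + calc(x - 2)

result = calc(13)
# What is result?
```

Build up from base cases: calc(0)=0, calc(1)=1, calc(2)=1, calc(3)=2, calc(4)=3, calc(5)=5, calc(6)=8, ..., calc(13)=233

Answer: 233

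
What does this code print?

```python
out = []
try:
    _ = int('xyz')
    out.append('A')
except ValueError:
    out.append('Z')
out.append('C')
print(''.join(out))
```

Execution trace: 'Z' (except ValueError) → 'C' (after the try/except). Output: ZC

Answer: ZC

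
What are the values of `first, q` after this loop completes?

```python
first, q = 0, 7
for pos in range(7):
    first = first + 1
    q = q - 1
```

first goes 0→7, q goes 7→0
`first, q` takes the values: (0, 7) → (1, 7) → (1, 6) → (2, 6) → (2, 5) → (3, 5) → (3, 4) → (4, 4) → (4, 3) → (5, 3) → (5, 2) → (6, 2) → (6, 1) → (7, 1) → (7, 0)

Answer: 7, 0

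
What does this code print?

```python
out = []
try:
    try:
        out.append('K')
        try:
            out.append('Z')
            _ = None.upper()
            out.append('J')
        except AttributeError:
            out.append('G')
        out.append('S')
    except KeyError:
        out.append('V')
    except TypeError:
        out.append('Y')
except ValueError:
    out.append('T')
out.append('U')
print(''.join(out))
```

Execution trace: 'K' (try body) → 'Z' (inner try body) → 'G' (inner except AttributeError) → 'S' (try body, no exception) → 'U' (after the try/except). Output: KZGSU

Answer: KZGSU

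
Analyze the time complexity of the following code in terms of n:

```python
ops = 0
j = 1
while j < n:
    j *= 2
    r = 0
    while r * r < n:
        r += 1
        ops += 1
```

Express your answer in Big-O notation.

Each loop level contributes: log n × √n. Multiplying the contributions gives O(√n log n).

Answer: O(√n log n)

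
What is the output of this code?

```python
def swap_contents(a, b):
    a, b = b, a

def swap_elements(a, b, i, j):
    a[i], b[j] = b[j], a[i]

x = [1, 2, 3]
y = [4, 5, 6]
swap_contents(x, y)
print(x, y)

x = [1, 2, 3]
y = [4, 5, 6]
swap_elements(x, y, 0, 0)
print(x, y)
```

Key concept: parameter rebinding vs mutation.
Step by step:
`x = [1, 2, 3]` → x = [1, 2, 3]
`y = [4, 5, 6]` → y = [4, 5, 6]
`swap_contents(x, y)` → no visible change to tracked variables
`print(x, y)` → prints [1, 2, 3] [4, 5, 6]
`x = [1, 2, 3]` → x = [1, 2, 3]
`y = [4, 5, 6]` → y = [4, 5, 6]
`swap_elements(x, y, 0, 0)` → x = [4, 2, 3]; y = [1, 5, 6]
`print(x, y)` → prints [4, 2, 3] [1, 5, 6]

Answer:
[1, 2, 3] [4, 5, 6]
[4, 2, 3] [1, 5, 6]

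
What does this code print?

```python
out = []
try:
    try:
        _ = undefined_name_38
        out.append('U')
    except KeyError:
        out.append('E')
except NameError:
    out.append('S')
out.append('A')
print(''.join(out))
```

Execution trace: 'S' (outer except NameError) → 'A' (after the try/except). Output: SA

Answer: SA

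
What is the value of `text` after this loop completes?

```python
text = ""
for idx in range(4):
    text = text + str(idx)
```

Concatenate digits 0 to 3
`text` takes the values: "" → "0" → "01" → "012" → "0123"

Answer: "0123"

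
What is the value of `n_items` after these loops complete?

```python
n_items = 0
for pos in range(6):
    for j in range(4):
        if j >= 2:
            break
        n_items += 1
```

Inner breaks at 2, outer runs 6 times
`n_items` takes the values: 0 → 1 → 2 → 3 → 4 → 5 → 6 → 7 → 8 → 9 → 10 → 11 → 12

Answer: 12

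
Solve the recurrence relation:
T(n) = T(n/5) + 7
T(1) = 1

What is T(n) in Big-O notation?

Each step divides n by 5 and adds 7. After log_5(n) steps we reach T(1)=1. So T(n) = 7·log_5(n) + 1 = O(log n).

Answer: O(log n)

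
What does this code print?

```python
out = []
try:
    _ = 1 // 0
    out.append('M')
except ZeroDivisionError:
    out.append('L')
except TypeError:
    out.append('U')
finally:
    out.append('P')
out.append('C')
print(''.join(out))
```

Execution trace: 'L' (except ZeroDivisionError) → 'P' (finally) → 'C' (after the try/except). Output: LPC

Answer: LPC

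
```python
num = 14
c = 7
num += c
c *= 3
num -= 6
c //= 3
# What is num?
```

Trace:
`num = 14` → num = 14
`c = 7` → c = 7
`num += c` → num = 21
`c *= 3` → c = 21
`num -= 6` → num = 15
`c //= 3` → c = 7
So num = 15

Answer: 15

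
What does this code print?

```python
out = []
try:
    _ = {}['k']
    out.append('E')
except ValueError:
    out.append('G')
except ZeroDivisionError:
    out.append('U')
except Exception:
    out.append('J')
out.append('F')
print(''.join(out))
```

Execution trace: 'J' (except Exception) → 'F' (after the try/except). Output: JF

Answer: JF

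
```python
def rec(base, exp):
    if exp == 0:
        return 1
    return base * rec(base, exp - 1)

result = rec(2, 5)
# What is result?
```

rec(2, 5) = 2 * 2 * 2 * 2 * 2 = 32

Answer: 32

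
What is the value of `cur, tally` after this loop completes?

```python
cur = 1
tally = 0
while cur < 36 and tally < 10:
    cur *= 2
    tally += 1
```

Double until >= 36 or 10 iterations
`cur, tally` takes the values: (1, 0) → (2, 0) → (2, 1) → (4, 1) → (4, 2) → (8, 2) → (8, 3) → (16, 3) → (16, 4) → (32, 4) → (32, 5) → (64, 5) → (64, 6)

Answer: 64, 6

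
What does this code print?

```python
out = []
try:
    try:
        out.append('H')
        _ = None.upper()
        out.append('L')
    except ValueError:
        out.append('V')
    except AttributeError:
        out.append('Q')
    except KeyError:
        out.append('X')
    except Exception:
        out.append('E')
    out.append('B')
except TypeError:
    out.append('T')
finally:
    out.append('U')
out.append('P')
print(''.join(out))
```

Execution trace: 'H' (inner try body) → 'Q' (inner except AttributeError) → 'B' (try body, no exception) → 'U' (finally) → 'P' (after the try/except). Output: HQBUP

Answer: HQBUP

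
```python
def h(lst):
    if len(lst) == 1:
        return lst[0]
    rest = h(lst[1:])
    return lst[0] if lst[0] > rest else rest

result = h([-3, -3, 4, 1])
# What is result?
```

Recursive max over [-3, -3, 4, 1] = 4

Answer: 4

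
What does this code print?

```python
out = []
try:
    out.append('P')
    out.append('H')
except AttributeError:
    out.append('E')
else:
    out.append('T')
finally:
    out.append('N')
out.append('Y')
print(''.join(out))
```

Execution trace: 'P' (try body) → 'H' (try body, no exception) → 'T' (else) → 'N' (finally) → 'Y' (after the try/except). Output: PHTNY

Answer: PHTNY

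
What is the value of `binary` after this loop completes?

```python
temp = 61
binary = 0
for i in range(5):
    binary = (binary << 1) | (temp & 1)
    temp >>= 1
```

Reverse lowest 5 bits of 61
`binary` takes the values: 0 → 1 → 2 → 5 → 11 → 23

Answer: 23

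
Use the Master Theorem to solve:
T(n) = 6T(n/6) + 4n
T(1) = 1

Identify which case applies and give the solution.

a=6, b=6, f(n)=4n. log_6(6) = 1. Since c=1 = 1, Case 2 applies: T(n) = Θ(n^log_b(a) · log n) = O(n log n).

Answer: O(n log n) - Case 2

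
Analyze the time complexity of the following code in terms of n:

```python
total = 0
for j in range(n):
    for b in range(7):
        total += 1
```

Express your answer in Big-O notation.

Each loop level contributes: n × 1. Multiplying the contributions gives O(n).

Answer: O(n)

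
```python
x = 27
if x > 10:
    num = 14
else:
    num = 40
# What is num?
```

Trace:
`x = 27` → x = 27
`if x > 10: ...` → x > 10 is True → num = 14
So num = 14

Answer: 14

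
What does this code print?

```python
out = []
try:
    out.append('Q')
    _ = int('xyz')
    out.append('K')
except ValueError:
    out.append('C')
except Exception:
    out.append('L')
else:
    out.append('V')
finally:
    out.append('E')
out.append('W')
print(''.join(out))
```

Execution trace: 'Q' (try body) → 'C' (except ValueError) → 'E' (finally) → 'W' (after the try/except). Output: QCEW

Answer: QCEW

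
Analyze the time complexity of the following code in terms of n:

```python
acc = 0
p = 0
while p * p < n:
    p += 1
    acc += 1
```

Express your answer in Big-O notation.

Each loop level contributes: √n. Multiplying the contributions gives O(√n).

Answer: O(√n)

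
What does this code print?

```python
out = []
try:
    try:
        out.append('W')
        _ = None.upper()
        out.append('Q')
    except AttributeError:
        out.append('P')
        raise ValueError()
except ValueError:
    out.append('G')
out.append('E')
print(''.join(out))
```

Execution trace: 'W' (inner try body) → 'P' (inner except AttributeError) → 'G' (outer except ValueError) → 'E' (after the try/except). Output: WPGE

Answer: WPGE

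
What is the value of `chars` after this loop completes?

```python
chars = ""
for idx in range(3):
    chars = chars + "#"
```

Repeat '#' 3 times
`chars` takes the values: "" → "#" → "##" → "###"

Answer: "###"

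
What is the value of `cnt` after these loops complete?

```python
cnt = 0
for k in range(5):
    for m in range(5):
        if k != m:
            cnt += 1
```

5² - 5 (exclude diagonal)
`cnt` takes the values: 0 → 1 → 2 → 3 → 4 → 5 → 6 → 7 → 8 → 9 → 10 → 11 → 12 → 13 → 14 → 15 → 16 → 17 → 18 → 19 → 20

Answer: 20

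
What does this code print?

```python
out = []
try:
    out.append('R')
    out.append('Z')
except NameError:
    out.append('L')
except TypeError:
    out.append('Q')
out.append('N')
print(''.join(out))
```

Execution trace: 'R' (try body) → 'Z' (try body, no exception) → 'N' (after the try/except). Output: RZN

Answer: RZN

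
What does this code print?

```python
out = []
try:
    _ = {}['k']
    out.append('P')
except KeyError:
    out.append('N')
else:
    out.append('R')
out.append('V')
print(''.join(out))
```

Execution trace: 'N' (except KeyError) → 'V' (after the try/except). Output: NV

Answer: NV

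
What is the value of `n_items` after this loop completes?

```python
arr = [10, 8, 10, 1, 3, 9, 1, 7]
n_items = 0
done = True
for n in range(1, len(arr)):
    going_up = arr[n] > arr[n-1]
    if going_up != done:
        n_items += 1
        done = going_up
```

Count direction changes in [10, 8, 10, 1, 3, 9, 1, 7]
`n_items` takes the values: 0 → 1 → 2 → 3 → 4 → 5 → 6

Answer: 6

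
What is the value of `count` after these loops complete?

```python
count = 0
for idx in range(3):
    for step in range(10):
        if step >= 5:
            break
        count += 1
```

Inner breaks at 5, outer runs 3 times
`count` takes the values: 0 → 1 → 2 → 3 → 4 → 5 → 6 → 7 → 8 → 9 → 10 → 11 → 12 → 13 → 14 → 15

Answer: 15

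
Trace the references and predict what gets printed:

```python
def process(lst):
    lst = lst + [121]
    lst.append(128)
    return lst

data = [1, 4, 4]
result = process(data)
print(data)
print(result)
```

Key concept: rebinding parameter vs mutation.
Step by step:
`data = [1, 4, 4]` → data = [1, 4, 4]
`result = process(data)` → result = [1, 4, 4, 121, 128]
`print(data)` → prints [1, 4, 4]
`print(result)` → prints [1, 4, 4, 121, 128]

Answer:
[1, 4, 4]
[1, 4, 4, 121, 128]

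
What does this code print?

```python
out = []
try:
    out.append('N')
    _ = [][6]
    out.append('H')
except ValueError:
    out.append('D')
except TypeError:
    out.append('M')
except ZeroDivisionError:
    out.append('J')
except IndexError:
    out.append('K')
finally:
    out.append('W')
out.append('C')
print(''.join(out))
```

Execution trace: 'N' (try body) → 'K' (except IndexError) → 'W' (finally) → 'C' (after the try/except). Output: NKWC

Answer: NKWC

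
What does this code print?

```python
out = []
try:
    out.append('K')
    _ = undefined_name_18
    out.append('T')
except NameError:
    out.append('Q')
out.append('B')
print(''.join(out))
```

Execution trace: 'K' (try body) → 'Q' (except NameError) → 'B' (after the try/except). Output: KQB

Answer: KQB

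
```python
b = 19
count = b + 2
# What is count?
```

Trace:
`b = 19` → b = 19
`count = b + 2` → count = 21
So count = 21

Answer: 21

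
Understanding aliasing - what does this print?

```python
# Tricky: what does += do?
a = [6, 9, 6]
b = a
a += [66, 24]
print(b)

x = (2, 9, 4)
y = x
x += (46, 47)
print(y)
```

Key concept: += behavior differs for mutable vs immutable.
Step by step:
`a = [6, 9, 6]` → a = [6, 9, 6]
`b = a` → b = [6, 9, 6] (same object as a)
`a += [66, 24]` → a = [6, 9, 6, 66, 24] (same object as b); b = [6, 9, 6, 66, 24] (same object as a)
`print(b)` → prints [6, 9, 6, 66, 24]
`x = (2, 9, 4)` → x = (2, 9, 4)
`y = x` → y = (2, 9, 4)
`x += (46, 47)` → x = (2, 9, 4, 46, 47)
`print(y)` → prints (2, 9, 4)

Answer:
[6, 9, 6, 66, 24]
(2, 9, 4)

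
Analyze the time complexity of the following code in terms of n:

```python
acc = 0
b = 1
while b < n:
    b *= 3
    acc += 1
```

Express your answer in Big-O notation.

Each loop level contributes: log n. Multiplying the contributions gives O(log n).

Answer: O(log n)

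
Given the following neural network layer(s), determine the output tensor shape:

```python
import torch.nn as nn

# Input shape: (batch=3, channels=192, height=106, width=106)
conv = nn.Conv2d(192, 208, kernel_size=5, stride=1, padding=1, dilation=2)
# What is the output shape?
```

Input: (3, 192, 106, 106) -> Output: (3, 208, 100, 100)

Answer: (3, 208, 100, 100)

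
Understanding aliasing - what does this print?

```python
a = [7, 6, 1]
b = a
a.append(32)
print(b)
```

Key concept: basic list aliasing.
Step by step:
`a = [7, 6, 1]` → a = [7, 6, 1]
`b = a` → b = [7, 6, 1] (same object as a)
`a.append(32)` → a = [7, 6, 1, 32] (same object as b); b = [7, 6, 1, 32] (same object as a)
`print(b)` → prints [7, 6, 1, 32]

Answer: [7, 6, 1, 32]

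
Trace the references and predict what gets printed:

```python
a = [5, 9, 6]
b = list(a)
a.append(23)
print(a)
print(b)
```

Key concept: list() constructor creates copy.
Step by step:
`a = [5, 9, 6]` → a = [5, 9, 6]
`b = list(a)` → b = [5, 9, 6]
`a.append(23)` → a = [5, 9, 6, 23]
`print(a)` → prints [5, 9, 6, 23]
`print(b)` → prints [5, 9, 6]

Answer:
[5, 9, 6, 23]
[5, 9, 6]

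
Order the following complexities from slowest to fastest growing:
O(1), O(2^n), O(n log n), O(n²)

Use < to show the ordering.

Ordered by growth rate: O(1) < O(n log n) < O(n²) < O(2^n)

Answer: O(1) < O(n log n) < O(n²) < O(2^n)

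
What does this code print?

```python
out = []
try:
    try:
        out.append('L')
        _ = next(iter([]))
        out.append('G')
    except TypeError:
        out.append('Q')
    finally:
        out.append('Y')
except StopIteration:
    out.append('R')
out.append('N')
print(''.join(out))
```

Execution trace: 'L' (try body) → 'Y' (finally) → 'R' (outer except StopIteration) → 'N' (after the try/except). Output: LYRN

Answer: LYRN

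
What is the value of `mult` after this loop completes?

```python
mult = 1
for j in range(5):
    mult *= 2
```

2^5 = 32
`mult` takes the values: 1 → 2 → 4 → 8 → 16 → 32

Answer: 32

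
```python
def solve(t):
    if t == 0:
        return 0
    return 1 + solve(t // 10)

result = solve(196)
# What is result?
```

Count of digits of 196: 3

Answer: 3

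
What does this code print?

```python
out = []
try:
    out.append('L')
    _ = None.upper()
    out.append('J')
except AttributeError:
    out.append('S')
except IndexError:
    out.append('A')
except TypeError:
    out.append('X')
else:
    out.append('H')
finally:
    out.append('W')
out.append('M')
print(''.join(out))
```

Execution trace: 'L' (try body) → 'S' (except AttributeError) → 'W' (finally) → 'M' (after the try/except). Output: LSWM

Answer: LSWM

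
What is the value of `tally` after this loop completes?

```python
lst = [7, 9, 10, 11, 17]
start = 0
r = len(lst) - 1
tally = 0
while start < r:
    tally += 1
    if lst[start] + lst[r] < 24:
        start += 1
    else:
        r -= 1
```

Steps to find pair summing to 24
`tally` takes the values: 0 → 1 → 2 → 3 → 4

Answer: 4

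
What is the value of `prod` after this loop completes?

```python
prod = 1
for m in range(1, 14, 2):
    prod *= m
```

Product of 1, 3, 5, ... up to 13
`prod` takes the values: 1 → 3 → 15 → 105 → 945 → 10395 → 135135

Answer: 135135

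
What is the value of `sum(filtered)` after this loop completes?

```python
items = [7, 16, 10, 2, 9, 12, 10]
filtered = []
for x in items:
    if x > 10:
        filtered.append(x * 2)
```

Sum of doubled values > 10
`filtered` takes the values: [] → [32] → [32, 24]
So `sum(filtered)` = 56

Answer: 56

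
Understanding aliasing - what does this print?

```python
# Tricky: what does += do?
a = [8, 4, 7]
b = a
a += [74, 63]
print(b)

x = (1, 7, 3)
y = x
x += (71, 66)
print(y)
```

Key concept: += behavior differs for mutable vs immutable.
Step by step:
`a = [8, 4, 7]` → a = [8, 4, 7]
`b = a` → b = [8, 4, 7] (same object as a)
`a += [74, 63]` → a = [8, 4, 7, 74, 63] (same object as b); b = [8, 4, 7, 74, 63] (same object as a)
`print(b)` → prints [8, 4, 7, 74, 63]
`x = (1, 7, 3)` → x = (1, 7, 3)
`y = x` → y = (1, 7, 3)
`x += (71, 66)` → x = (1, 7, 3, 71, 66)
`print(y)` → prints (1, 7, 3)

Answer:
[8, 4, 7, 74, 63]
(1, 7, 3)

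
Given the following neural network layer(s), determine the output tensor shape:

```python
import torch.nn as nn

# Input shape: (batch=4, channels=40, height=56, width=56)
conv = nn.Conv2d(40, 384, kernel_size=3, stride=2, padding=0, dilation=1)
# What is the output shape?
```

Input: (4, 40, 56, 56) -> Output: (4, 384, 27, 27)

Answer: (4, 384, 27, 27)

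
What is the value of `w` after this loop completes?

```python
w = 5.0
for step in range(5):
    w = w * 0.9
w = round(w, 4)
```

Exponential decay: 5.0 * 0.9^5
`w` takes the values: 5.0 → 4.5 → 4.05 → 3.645 → 3.2805 → 2.95245 → 2.9525

Answer: 2.9525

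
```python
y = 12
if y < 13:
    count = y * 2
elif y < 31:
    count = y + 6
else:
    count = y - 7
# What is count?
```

Trace:
`y = 12` → y = 12
`if y < 13: ...` → y < 13 is True → count = 24
So count = 24

Answer: 24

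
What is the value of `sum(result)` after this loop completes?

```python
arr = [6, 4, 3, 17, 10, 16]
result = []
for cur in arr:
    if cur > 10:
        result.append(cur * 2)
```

Sum of doubled values > 10
`result` takes the values: [] → [34] → [34, 32]
So `sum(result)` = 66

Answer: 66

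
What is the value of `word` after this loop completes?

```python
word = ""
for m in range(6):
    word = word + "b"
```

Repeat 'b' 6 times
`word` takes the values: "" → "b" → "bb" → "bbb" → "bbbb" → "bbbbb" → "bbbbbb"

Answer: "bbbbbb"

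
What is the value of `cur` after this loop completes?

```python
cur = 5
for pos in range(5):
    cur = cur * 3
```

Multiply by 3, 5 times: 5 * 3^5 = 1215
`cur` takes the values: 5 → 15 → 45 → 135 → 405 → 1215

Answer: 1215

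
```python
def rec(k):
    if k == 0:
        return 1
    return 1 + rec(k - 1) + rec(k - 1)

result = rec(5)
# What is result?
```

rec(k) = 1 + 2·rec(k-1), rec(0)=1. Closed form: (1+1)·2^5 - 1 = 63.

Answer: 63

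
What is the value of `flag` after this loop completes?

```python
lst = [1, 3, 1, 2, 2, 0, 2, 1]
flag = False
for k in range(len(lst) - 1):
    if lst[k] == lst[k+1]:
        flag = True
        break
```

Check consecutive duplicates in [1, 3, 1, 2, 2, 0, 2, 1]
`flag` takes the values: False → True

Answer: True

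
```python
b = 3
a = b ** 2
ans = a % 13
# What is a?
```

Trace:
`b = 3` → b = 3
`a = b ** 2` → a = 9
`ans = a % 13` → ans = 9
So a = 9

Answer: 9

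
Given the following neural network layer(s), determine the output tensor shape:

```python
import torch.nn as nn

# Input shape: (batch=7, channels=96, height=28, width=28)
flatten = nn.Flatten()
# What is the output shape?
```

Input: (7, 96, 28, 28) -> Output: (7, 75264)

Answer: (7, 75264)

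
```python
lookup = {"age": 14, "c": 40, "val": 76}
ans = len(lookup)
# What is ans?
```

Trace:
`lookup = {"age": 14, "c": 40, "val": 76}` → lookup = {'age': 14, 'c': 40, 'val': 76}
`ans = len(lookup)` → ans = 3
So ans = 3

Answer: 3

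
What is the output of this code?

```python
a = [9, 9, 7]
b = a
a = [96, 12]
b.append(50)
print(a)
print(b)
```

Key concept: rebinding vs mutation: a is rebound to a new list, b still points at the original.
Step by step:
`a = [9, 9, 7]` → a = [9, 9, 7]
`b = a` → b = [9, 9, 7] (same object as a)
`a = [96, 12]` → a = [96, 12]
`b.append(50)` → b = [9, 9, 7, 50]
`print(a)` → prints [96, 12]
`print(b)` → prints [9, 9, 7, 50]

Answer:
[96, 12]
[9, 9, 7, 50]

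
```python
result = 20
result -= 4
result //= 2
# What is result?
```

Trace:
`result = 20` → result = 20
`result -= 4` → result = 16
`result //= 2` → result = 8
So result = 8

Answer: 8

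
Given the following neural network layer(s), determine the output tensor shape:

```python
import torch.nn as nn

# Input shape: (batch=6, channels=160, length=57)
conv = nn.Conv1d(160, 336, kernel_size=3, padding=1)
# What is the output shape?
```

Input: (6, 160, 57) -> Output: (6, 336, 57)

Answer: (6, 336, 57)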